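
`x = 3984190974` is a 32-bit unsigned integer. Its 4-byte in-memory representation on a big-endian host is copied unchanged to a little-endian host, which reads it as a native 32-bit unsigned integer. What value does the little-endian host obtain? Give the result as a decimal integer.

4276976109

3984190974 in 32-bit hexadecimal is 0xED79EDFE.
Stored big-endian, the bytes at ascending addresses are ED 79 ED FE.
Read back as little-endian, the first byte is least significant, giving 0xFEED79ED.
0xFEED79ED = 4276976109.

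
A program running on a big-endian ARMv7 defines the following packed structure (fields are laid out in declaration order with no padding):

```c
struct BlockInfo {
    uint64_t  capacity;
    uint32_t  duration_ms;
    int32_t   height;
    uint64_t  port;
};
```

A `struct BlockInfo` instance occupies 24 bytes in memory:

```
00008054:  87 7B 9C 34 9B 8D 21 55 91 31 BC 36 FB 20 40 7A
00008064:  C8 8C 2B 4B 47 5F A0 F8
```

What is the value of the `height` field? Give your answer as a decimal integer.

`height` follows `capacity` (8 B), `duration_ms` (4 B), so it starts at offset 8 + 4 = 12 and occupies 4 bytes.
Bytes at offsets 12..15: FB 20 40 7A.
In big-endian order the high byte comes first in memory.
The bytes are already most-significant first: 0xFB20407A.
Top bit is set, so as a signed 32-bit value this is 0xFB20407A − 2^32 = -81772422.

-81772422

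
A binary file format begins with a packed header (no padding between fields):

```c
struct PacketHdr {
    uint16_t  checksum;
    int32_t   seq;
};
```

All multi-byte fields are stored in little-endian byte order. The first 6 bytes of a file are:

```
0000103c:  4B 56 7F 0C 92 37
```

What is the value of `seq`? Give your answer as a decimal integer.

932318335

`seq` follows `checksum` (2 bytes), so it starts at byte offset 2 and occupies 4 bytes.
Bytes at offsets 2..5: 7F 0C 92 37.
Little-endian stores the least-significant byte at the lowest address.
Reassemble most-significant byte first: 37 92 0C 7F → 0x37920C7F.
0x37920C7F = 932318335.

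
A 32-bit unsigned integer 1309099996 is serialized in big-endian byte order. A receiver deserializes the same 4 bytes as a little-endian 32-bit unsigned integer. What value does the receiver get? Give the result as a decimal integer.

3695642446

1309099996 in 32-bit hexadecimal is 0x4E0747DC.
Stored big-endian, the bytes at ascending addresses are 4E 07 47 DC.
Read back as little-endian, the first byte is least significant, giving 0xDC47074E.
0xDC47074E = 3695642446.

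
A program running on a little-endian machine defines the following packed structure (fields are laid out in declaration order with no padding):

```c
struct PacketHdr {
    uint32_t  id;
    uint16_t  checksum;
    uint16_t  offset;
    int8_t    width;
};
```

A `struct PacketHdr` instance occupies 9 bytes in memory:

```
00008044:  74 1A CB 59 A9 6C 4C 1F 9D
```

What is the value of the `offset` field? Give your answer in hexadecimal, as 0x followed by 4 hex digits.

0x1F4C

`offset` follows `id` (4 B), `checksum` (2 B), so it starts at offset 4 + 2 = 6 and occupies 2 bytes.
Bytes at offsets 6..7: 4C 1F.
Little-endian: lowest address holds the least-significant byte.
Reassemble most-significant byte first: 1F 4C → 0x1F4C.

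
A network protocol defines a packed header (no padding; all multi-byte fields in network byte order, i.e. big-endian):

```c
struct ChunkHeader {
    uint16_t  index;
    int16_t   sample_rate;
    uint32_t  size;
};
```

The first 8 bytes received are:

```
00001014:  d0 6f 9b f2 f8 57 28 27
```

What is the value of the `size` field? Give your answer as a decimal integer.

4166461479

`size` follows `index` (2 B), `sample_rate` (2 B), so it starts at offset 2 + 2 = 4 and occupies 4 bytes.
Bytes at offsets 4..7: F8 57 28 27.
Big-endian: lowest address holds the most-significant byte.
The bytes are already most-significant first: 0xF8572827.
0xF8572827 = 4166461479.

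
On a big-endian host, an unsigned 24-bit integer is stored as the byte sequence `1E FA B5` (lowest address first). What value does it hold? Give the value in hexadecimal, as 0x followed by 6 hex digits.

Big-endian stores the most-significant byte at the lowest address.
The bytes are already most-significant first: 0x1EFAB5.

0x1EFAB5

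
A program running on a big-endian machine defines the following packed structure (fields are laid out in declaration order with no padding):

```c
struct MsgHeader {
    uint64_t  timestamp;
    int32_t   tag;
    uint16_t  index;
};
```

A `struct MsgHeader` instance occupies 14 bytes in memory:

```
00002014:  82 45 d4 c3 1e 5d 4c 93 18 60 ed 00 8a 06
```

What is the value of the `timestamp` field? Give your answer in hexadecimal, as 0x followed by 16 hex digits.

0x8245D4C31E5D4C93

`timestamp` is the first field, at byte offset 0, occupying 8 bytes.
Bytes at offsets 0..7: 82 45 D4 C3 1E 5D 4C 93.
Big-endian stores the most-significant byte at the lowest address.
The bytes are already most-significant first: 0x8245D4C31E5D4C93.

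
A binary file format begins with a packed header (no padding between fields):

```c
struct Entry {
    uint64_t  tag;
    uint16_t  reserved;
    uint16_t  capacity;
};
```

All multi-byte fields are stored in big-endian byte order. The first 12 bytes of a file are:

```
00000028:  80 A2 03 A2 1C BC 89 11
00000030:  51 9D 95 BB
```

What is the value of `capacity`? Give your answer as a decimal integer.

`capacity` follows `tag` (8 B), `reserved` (2 B), so it starts at offset 8 + 2 = 10 and occupies 2 bytes.
Bytes at offsets 10..11: 95 BB.
Big-endian stores the most-significant byte at the lowest address.
The bytes are already most-significant first: 0x95BB.
0x95BB = 38331.

38331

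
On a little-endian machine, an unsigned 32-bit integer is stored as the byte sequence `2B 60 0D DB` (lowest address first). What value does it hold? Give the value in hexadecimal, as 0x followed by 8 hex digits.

In little-endian order the low byte comes first in memory.
Reassemble most-significant byte first: DB 0D 60 2B → 0xDB0D602B.

0xDB0D602B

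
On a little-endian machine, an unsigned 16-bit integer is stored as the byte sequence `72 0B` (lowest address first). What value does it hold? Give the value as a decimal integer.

In little-endian order the low byte comes first in memory.
Reassemble most-significant byte first: 0B 72 → 0x0B72.
0x0B72 = 2930.

2930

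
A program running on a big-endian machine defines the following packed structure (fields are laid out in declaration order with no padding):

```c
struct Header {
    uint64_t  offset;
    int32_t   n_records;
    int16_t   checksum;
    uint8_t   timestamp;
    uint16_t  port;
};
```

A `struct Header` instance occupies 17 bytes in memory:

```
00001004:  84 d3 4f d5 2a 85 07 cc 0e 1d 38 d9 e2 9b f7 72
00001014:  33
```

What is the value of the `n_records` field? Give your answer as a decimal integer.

`n_records` follows `offset` (8 bytes), so it starts at byte offset 8 and occupies 4 bytes.
Bytes at offsets 8..11: 0E 1D 38 D9.
In big-endian order the high byte comes first in memory.
The bytes are already most-significant first: 0x0E1D38D9.
0x0E1D38D9 = 236796121.

236796121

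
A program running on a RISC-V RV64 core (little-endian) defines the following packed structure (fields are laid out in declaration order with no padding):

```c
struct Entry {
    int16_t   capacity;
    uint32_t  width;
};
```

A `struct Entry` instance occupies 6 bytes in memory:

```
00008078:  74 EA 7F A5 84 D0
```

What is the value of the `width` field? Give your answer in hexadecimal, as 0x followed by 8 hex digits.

0xD084A57F

`width` follows `capacity` (2 bytes), so it starts at byte offset 2 and occupies 4 bytes.
Bytes at offsets 2..5: 7F A5 84 D0.
Little-endian: lowest address holds the least-significant byte.
Reassemble most-significant byte first: D0 84 A5 7F → 0xD084A57F.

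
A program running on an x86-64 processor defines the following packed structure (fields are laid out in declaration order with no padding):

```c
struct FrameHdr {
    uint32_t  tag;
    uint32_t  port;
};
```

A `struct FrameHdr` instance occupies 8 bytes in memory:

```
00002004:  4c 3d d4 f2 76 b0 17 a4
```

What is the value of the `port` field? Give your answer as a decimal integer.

`port` follows `tag` (4 bytes), so it starts at byte offset 4 and occupies 4 bytes.
Bytes at offsets 4..7: 76 B0 17 A4.
Little-endian stores the least-significant byte at the lowest address.
Reassemble most-significant byte first: A4 17 B0 76 → 0xA417B076.
0xA417B076 = 2753015926.

2753015926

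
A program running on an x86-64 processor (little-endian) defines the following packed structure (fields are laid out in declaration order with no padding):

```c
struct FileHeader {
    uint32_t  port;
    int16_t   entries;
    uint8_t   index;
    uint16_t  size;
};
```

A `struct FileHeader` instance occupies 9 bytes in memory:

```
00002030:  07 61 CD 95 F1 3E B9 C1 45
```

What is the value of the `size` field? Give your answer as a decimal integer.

17857

`size` follows `port` (4 B), `entries` (2 B), `index` (1 B), so it starts at offset 4 + 2 + 1 = 7 and occupies 2 bytes.
Bytes at offsets 7..8: C1 45.
Little-endian: lowest address holds the least-significant byte.
Reassemble most-significant byte first: 45 C1 → 0x45C1.
0x45C1 = 17857.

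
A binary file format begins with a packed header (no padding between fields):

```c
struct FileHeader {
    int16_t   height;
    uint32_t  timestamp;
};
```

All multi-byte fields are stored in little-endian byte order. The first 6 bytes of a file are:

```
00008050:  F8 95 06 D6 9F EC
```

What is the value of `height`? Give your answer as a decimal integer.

`height` is the first field, at byte offset 0, occupying 2 bytes.
Bytes at offsets 0..1: F8 95.
Little-endian: lowest address holds the least-significant byte.
Reassemble most-significant byte first: 95 F8 → 0x95F8.
Top bit is set, so as a signed 16-bit value this is 0x95F8 − 2^16 = -27144.

-27144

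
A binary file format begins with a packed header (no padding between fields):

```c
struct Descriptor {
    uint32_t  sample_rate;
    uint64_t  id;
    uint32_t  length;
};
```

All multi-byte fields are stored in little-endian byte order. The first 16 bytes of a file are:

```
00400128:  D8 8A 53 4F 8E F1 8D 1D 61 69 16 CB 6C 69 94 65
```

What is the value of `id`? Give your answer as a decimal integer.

14633999905015591310

`id` follows `sample_rate` (4 bytes), so it starts at byte offset 4 and occupies 8 bytes.
Bytes at offsets 4..11: 8E F1 8D 1D 61 69 16 CB.
In little-endian order the low byte comes first in memory.
Reassemble most-significant byte first: CB 16 69 61 1D 8D F1 8E → 0xCB1669611D8DF18E.
0xCB1669611D8DF18E = 14633999905015591310.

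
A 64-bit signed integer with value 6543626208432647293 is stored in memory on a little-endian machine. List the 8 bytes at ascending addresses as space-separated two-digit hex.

7D 6C 90 F0 5D A1 CF 5A

6543626208432647293 in hexadecimal, padded to 64 bits, is 0x5ACFA15DF0906C7D.
Split into bytes (most-significant first): 5A CF A1 5D F0 90 6C 7D.
Little-endian stores the least-significant byte at the lowest address.
So at ascending addresses the bytes are 7D 6C 90 F0 5D A1 CF 5A.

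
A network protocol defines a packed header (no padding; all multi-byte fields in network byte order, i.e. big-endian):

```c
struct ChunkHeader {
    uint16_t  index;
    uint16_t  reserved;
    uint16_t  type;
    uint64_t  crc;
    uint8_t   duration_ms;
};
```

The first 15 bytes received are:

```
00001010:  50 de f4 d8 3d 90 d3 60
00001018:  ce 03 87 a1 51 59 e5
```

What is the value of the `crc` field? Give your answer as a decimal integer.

15231400454322737497

`crc` follows `index` (2 B), `reserved` (2 B), `type` (2 B), so it starts at offset 2 + 2 + 2 = 6 and occupies 8 bytes.
Bytes at offsets 6..13: D3 60 CE 03 87 A1 51 59.
Big-endian: lowest address holds the most-significant byte.
The bytes are already most-significant first: 0xD360CE0387A15159.
0xD360CE0387A15159 = 15231400454322737497.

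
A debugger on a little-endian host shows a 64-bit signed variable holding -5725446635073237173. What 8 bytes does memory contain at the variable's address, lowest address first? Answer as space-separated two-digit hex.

Two's complement of -5725446635073237173 in 64 bits: 5725446635073237173 = 0x4F74DF613FFEF0B5; invert → 0xB08B209EC0010F4A; add 1 → 0xB08B209EC0010F4B.
Split into bytes (most-significant first): B0 8B 20 9E C0 01 0F 4B.
In little-endian order the low byte comes first in memory.
So at ascending addresses the bytes are 4B 0F 01 C0 9E 20 8B B0.

4B 0F 01 C0 9E 20 8B B0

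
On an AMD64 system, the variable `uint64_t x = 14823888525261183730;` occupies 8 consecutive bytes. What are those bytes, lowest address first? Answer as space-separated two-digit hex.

F2 9A 2E CA 12 08 B9 CD

14823888525261183730 in hexadecimal, padded to 64 bits, is 0xCDB90812CA2E9AF2.
Split into bytes (most-significant first): CD B9 08 12 CA 2E 9A F2.
In little-endian order the low byte comes first in memory.
So at ascending addresses the bytes are F2 9A 2E CA 12 08 B9 CD.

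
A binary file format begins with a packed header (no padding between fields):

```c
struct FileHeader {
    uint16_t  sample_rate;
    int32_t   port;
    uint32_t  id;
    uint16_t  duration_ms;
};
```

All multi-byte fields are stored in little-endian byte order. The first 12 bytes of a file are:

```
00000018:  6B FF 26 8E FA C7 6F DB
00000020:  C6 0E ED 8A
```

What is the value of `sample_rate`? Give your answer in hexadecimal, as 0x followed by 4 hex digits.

`sample_rate` is the first field, at byte offset 0, occupying 2 bytes.
Bytes at offsets 0..1: 6B FF.
Little-endian: lowest address holds the least-significant byte.
Reassemble most-significant byte first: FF 6B → 0xFF6B.

0xFF6B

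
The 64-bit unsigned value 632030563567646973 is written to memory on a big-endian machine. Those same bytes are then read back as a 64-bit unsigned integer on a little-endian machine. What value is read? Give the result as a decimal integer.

632030563567646973 in 64-bit hexadecimal is 0x08C56C72ECA3B8FD.
Stored big-endian, the bytes at ascending addresses are 08 C5 6C 72 EC A3 B8 FD.
Read back as little-endian, the first byte is least significant, giving 0xFDB8A3EC726CC508.
0xFDB8A3EC726CC508 = 18282542923237868808.

18282542923237868808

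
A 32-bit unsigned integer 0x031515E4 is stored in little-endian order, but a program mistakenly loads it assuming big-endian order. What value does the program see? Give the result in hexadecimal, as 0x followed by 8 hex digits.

0xE4151503

Stored little-endian, the bytes at ascending addresses are E4 15 15 03.
Read back as big-endian, the last byte is least significant, giving 0xE4151503.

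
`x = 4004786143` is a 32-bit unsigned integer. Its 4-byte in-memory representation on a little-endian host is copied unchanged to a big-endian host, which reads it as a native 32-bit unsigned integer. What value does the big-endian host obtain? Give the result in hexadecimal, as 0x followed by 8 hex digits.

0xDF2FB4EE

4004786143 in 32-bit hexadecimal is 0xEEB42FDF.
Stored little-endian, the bytes at ascending addresses are DF 2F B4 EE.
Read back as big-endian, the last byte is least significant, giving 0xDF2FB4EE.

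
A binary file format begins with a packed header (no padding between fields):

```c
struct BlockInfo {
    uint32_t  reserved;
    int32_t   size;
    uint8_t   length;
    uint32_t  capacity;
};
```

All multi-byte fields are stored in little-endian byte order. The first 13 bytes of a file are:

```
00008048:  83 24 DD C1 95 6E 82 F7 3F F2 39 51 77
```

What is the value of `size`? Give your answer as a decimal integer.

-142446955

`size` follows `reserved` (4 bytes), so it starts at byte offset 4 and occupies 4 bytes.
Bytes at offsets 4..7: 95 6E 82 F7.
Little-endian stores the least-significant byte at the lowest address.
Reassemble most-significant byte first: F7 82 6E 95 → 0xF7826E95.
Top bit is set, so as a signed 32-bit value this is 0xF7826E95 − 2^32 = -142446955.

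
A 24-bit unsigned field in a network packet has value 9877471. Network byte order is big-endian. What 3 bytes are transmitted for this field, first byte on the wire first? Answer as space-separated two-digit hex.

96 B7 DF

9877471 in hexadecimal, padded to 24 bits, is 0x96B7DF.
Split into bytes (most-significant first): 96 B7 DF.
In big-endian order the high byte comes first in memory.
So the memory order matches the most-significant-first order: 96 B7 DF.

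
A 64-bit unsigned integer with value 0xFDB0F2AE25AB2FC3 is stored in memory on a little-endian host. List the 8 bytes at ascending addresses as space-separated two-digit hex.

C3 2F AB 25 AE F2 B0 FD

Split into bytes (most-significant first): FD B0 F2 AE 25 AB 2F C3.
In little-endian order the low byte comes first in memory.
So at ascending addresses the bytes are C3 2F AB 25 AE F2 B0 FD.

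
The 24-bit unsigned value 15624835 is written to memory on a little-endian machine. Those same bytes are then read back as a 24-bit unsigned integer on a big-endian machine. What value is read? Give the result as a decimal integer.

8612590

15624835 in 24-bit hexadecimal is 0xEE6A83.
Stored little-endian, the bytes at ascending addresses are 83 6A EE.
Read back as big-endian, the last byte is least significant, giving 0x836AEE.
0x836AEE = 8612590.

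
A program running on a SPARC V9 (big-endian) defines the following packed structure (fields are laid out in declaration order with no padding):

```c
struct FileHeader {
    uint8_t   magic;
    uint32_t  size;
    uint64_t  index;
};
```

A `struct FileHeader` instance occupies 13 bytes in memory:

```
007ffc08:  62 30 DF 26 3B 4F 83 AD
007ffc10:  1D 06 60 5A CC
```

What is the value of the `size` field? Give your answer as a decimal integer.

819930683

`size` follows `magic` (1 byte), so it starts at byte offset 1 and occupies 4 bytes.
Bytes at offsets 1..4: 30 DF 26 3B.
Big-endian: lowest address holds the most-significant byte.
The bytes are already most-significant first: 0x30DF263B.
0x30DF263B = 819930683.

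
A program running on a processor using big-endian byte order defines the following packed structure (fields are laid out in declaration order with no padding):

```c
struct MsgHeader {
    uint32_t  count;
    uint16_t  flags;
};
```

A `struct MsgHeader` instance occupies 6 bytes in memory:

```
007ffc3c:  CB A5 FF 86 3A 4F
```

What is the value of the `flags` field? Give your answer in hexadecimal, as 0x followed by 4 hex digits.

0x3A4F

`flags` follows `count` (4 bytes), so it starts at byte offset 4 and occupies 2 bytes.
Bytes at offsets 4..5: 3A 4F.
Big-endian: lowest address holds the most-significant byte.
The bytes are already most-significant first: 0x3A4F.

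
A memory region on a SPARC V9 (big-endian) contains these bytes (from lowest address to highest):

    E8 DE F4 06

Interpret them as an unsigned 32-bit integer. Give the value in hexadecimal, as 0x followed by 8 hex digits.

0xE8DEF406

Big-endian stores the most-significant byte at the lowest address.
The bytes are already most-significant first: 0xE8DEF406.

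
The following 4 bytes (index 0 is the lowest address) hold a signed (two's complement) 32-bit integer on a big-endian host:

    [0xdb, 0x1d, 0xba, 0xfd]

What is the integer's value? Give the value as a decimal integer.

-618808579

In big-endian order the high byte comes first in memory.
The bytes are already most-significant first: 0xDB1DBAFD.
Top bit is set, so as a signed 32-bit value this is 0xDB1DBAFD − 2^32 = -618808579.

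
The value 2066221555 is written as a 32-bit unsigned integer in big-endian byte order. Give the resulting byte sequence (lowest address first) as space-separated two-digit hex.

2066221555 in hexadecimal, padded to 32 bits, is 0x7B2809F3.
Split into bytes (most-significant first): 7B 28 09 F3.
Big-endian: lowest address holds the most-significant byte.
So the memory order matches the most-significant-first order: 7B 28 09 F3.

7B 28 09 F3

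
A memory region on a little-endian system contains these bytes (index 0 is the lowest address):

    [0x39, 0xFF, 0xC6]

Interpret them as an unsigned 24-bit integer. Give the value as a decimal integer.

13041465

Little-endian stores the least-significant byte at the lowest address.
Reassemble most-significant byte first: C6 FF 39 → 0xC6FF39.
0xC6FF39 = 13041465.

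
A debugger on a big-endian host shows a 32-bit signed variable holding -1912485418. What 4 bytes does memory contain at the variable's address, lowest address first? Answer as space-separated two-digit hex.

Two's complement of -1912485418 in 32 bits: 1912485418 = 0x71FE362A; invert → 0x8E01C9D5; add 1 → 0x8E01C9D6.
Split into bytes (most-significant first): 8E 01 C9 D6.
Big-endian: lowest address holds the most-significant byte.
So the memory order matches the most-significant-first order: 8E 01 C9 D6.

8E 01 C9 D6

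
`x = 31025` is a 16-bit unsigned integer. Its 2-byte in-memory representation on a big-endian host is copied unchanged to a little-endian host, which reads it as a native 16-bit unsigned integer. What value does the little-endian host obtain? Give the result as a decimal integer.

31025 in 16-bit hexadecimal is 0x7931.
Stored big-endian, the bytes at ascending addresses are 79 31.
Read back as little-endian, the first byte is least significant, giving 0x3179.
0x3179 = 12665.

12665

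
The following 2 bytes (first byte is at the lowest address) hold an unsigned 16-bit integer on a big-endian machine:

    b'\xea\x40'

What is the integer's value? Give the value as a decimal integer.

59968

Big-endian: lowest address holds the most-significant byte.
The bytes are already most-significant first: 0xEA40.
0xEA40 = 59968.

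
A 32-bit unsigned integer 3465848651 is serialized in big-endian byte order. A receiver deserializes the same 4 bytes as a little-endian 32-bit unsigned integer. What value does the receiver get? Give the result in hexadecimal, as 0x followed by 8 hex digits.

0x4BA794CE

3465848651 in 32-bit hexadecimal is 0xCE94A74B.
Stored big-endian, the bytes at ascending addresses are CE 94 A7 4B.
Read back as little-endian, the first byte is least significant, giving 0x4BA794CE.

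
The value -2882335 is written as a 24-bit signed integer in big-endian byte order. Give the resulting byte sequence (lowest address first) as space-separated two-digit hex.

D4 04 E1

Two's complement of -2882335 in 24 bits: 2882335 = 0x2BFB1F; invert → 0xD404E0; add 1 → 0xD404E1.
Split into bytes (most-significant first): D4 04 E1.
Big-endian stores the most-significant byte at the lowest address.
So the memory order matches the most-significant-first order: D4 04 E1.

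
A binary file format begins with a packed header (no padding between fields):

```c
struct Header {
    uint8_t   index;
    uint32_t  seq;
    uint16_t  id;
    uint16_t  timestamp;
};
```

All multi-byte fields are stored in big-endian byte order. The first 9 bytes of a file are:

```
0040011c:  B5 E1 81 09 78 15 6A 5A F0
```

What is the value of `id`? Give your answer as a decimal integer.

`id` follows `index` (1 B), `seq` (4 B), so it starts at offset 1 + 4 = 5 and occupies 2 bytes.
Bytes at offsets 5..6: 15 6A.
In big-endian order the high byte comes first in memory.
The bytes are already most-significant first: 0x156A.
0x156A = 5482.

5482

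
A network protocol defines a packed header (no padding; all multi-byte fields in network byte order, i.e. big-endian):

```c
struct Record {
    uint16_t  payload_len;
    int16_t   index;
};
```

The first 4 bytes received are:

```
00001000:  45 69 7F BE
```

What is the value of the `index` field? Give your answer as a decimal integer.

32702

`index` follows `payload_len` (2 bytes), so it starts at byte offset 2 and occupies 2 bytes.
Bytes at offsets 2..3: 7F BE.
In big-endian order the high byte comes first in memory.
The bytes are already most-significant first: 0x7FBE.
0x7FBE = 32702.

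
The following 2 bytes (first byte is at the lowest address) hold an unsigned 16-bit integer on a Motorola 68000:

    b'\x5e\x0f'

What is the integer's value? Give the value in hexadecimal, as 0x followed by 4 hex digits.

Big-endian stores the most-significant byte at the lowest address.
The bytes are already most-significant first: 0x5E0F.

0x5E0F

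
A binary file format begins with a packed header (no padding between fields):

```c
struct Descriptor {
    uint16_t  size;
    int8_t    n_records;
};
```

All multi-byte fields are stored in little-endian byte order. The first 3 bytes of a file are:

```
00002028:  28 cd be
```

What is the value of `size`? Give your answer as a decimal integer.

`size` is the first field, at byte offset 0, occupying 2 bytes.
Bytes at offsets 0..1: 28 CD.
Little-endian: lowest address holds the least-significant byte.
Reassemble most-significant byte first: CD 28 → 0xCD28.
0xCD28 = 52520.

52520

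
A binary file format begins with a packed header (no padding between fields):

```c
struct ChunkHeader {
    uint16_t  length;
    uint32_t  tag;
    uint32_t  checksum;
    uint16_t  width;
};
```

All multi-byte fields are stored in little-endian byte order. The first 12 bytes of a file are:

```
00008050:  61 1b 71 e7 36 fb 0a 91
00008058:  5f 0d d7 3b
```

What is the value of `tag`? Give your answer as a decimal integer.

4214679409

`tag` follows `length` (2 bytes), so it starts at byte offset 2 and occupies 4 bytes.
Bytes at offsets 2..5: 71 E7 36 FB.
Little-endian stores the least-significant byte at the lowest address.
Reassemble most-significant byte first: FB 36 E7 71 → 0xFB36E771.
0xFB36E771 = 4214679409.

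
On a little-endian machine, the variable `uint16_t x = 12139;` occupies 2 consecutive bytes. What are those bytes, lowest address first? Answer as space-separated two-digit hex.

6B 2F

12139 in hexadecimal, padded to 16 bits, is 0x2F6B.
Split into bytes (most-significant first): 2F 6B.
In little-endian order the low byte comes first in memory.
So at ascending addresses the bytes are 6B 2F.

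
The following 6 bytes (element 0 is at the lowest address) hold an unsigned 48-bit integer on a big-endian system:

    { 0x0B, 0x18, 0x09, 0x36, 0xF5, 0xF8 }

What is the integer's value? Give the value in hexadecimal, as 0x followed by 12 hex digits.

Big-endian stores the most-significant byte at the lowest address.
The bytes are already most-significant first: 0x0B180936F5F8.

0x0B180936F5F8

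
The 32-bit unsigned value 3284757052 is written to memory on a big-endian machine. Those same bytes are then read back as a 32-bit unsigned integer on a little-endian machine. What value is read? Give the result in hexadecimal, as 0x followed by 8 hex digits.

3284757052 in 32-bit hexadecimal is 0xC3C96A3C.
Stored big-endian, the bytes at ascending addresses are C3 C9 6A 3C.
Read back as little-endian, the first byte is least significant, giving 0x3C6AC9C3.

0x3C6AC9C3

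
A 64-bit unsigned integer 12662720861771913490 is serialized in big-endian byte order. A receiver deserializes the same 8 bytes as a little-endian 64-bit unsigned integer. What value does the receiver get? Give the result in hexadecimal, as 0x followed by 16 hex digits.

0x12D9D7A78805BBAF

12662720861771913490 in 64-bit hexadecimal is 0xAFBB0588A7D7D912.
Stored big-endian, the bytes at ascending addresses are AF BB 05 88 A7 D7 D9 12.
Read back as little-endian, the first byte is least significant, giving 0x12D9D7A78805BBAF.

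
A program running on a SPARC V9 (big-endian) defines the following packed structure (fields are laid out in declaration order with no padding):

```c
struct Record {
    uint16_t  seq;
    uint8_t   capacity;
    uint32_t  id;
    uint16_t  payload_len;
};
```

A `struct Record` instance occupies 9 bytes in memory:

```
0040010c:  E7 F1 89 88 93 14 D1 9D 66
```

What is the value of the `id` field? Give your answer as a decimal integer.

2291340497

`id` follows `seq` (2 B), `capacity` (1 B), so it starts at offset 2 + 1 = 3 and occupies 4 bytes.
Bytes at offsets 3..6: 88 93 14 D1.
Big-endian stores the most-significant byte at the lowest address.
The bytes are already most-significant first: 0x889314D1.
0x889314D1 = 2291340497.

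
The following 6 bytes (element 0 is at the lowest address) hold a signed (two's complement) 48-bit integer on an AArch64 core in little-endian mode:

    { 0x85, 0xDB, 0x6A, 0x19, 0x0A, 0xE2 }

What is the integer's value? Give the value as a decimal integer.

-32941972726907

Little-endian: lowest address holds the least-significant byte.
Reassemble most-significant byte first: E2 0A 19 6A DB 85 → 0xE20A196ADB85.
Top bit is set, so as a signed 48-bit value this is 0xE20A196ADB85 − 2^48 = -32941972726907.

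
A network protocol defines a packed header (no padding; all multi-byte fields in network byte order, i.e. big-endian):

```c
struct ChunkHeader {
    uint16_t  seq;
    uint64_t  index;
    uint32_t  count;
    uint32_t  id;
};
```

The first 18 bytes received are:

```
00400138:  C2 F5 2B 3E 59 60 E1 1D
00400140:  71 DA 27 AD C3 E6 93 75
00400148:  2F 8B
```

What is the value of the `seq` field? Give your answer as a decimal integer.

49909

`seq` is the first field, at byte offset 0, occupying 2 bytes.
Bytes at offsets 0..1: C2 F5.
In big-endian order the high byte comes first in memory.
The bytes are already most-significant first: 0xC2F5.
0xC2F5 = 49909.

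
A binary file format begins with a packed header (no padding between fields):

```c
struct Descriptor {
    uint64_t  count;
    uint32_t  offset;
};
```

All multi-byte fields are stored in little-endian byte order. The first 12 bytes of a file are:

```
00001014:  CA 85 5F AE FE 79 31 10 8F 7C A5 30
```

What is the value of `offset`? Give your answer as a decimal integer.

816151695

`offset` follows `count` (8 bytes), so it starts at byte offset 8 and occupies 4 bytes.
Bytes at offsets 8..11: 8F 7C A5 30.
In little-endian order the low byte comes first in memory.
Reassemble most-significant byte first: 30 A5 7C 8F → 0x30A57C8F.
0x30A57C8F = 816151695.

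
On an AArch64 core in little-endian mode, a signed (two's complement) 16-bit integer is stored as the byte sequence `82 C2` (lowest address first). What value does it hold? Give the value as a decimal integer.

In little-endian order the low byte comes first in memory.
Reassemble most-significant byte first: C2 82 → 0xC282.
Top bit is set, so as a signed 16-bit value this is 0xC282 − 2^16 = -15742.

-15742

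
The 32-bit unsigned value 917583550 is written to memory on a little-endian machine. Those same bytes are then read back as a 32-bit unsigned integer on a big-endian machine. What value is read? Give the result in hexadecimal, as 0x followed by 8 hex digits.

917583550 in 32-bit hexadecimal is 0x36B136BE.
Stored little-endian, the bytes at ascending addresses are BE 36 B1 36.
Read back as big-endian, the last byte is least significant, giving 0xBE36B136.

0xBE36B136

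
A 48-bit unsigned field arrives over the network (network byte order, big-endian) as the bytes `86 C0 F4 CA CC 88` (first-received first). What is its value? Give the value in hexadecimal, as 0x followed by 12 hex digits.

In big-endian order the high byte comes first in memory.
The bytes are already most-significant first: 0x86C0F4CACC88.

0x86C0F4CACC88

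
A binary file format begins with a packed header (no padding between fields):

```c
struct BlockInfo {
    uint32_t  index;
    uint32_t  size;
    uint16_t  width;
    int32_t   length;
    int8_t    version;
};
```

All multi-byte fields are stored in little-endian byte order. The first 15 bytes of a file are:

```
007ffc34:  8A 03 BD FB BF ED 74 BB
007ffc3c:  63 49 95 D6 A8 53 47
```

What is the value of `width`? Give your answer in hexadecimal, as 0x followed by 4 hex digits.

0x4963

`width` follows `index` (4 B), `size` (4 B), so it starts at offset 4 + 4 = 8 and occupies 2 bytes.
Bytes at offsets 8..9: 63 49.
Little-endian: lowest address holds the least-significant byte.
Reassemble most-significant byte first: 49 63 → 0x4963.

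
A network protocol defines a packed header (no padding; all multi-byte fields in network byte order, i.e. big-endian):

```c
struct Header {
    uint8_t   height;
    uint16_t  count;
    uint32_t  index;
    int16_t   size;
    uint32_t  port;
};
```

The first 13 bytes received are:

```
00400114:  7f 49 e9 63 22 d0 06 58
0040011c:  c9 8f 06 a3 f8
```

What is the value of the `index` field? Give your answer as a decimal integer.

`index` follows `height` (1 B), `count` (2 B), so it starts at offset 1 + 2 = 3 and occupies 4 bytes.
Bytes at offsets 3..6: 63 22 D0 06.
Big-endian stores the most-significant byte at the lowest address.
The bytes are already most-significant first: 0x6322D006.
0x6322D006 = 1663225862.

1663225862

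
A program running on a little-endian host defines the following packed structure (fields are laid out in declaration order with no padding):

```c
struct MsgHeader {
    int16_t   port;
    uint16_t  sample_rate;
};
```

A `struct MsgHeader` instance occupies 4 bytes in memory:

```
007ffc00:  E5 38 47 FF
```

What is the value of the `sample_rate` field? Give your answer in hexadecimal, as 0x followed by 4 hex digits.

0xFF47

`sample_rate` follows `port` (2 bytes), so it starts at byte offset 2 and occupies 2 bytes.
Bytes at offsets 2..3: 47 FF.
Little-endian: lowest address holds the least-significant byte.
Reassemble most-significant byte first: FF 47 → 0xFF47.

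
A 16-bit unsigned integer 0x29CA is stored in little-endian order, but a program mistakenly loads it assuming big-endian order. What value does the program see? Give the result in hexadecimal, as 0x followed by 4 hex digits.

0xCA29

Stored little-endian, the bytes at ascending addresses are CA 29.
Read back as big-endian, the last byte is least significant, giving 0xCA29.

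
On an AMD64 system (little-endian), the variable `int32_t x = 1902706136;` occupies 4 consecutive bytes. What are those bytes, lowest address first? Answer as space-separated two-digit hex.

D8 FD 68 71

1902706136 in hexadecimal, padded to 32 bits, is 0x7168FDD8.
Split into bytes (most-significant first): 71 68 FD D8.
Little-endian stores the least-significant byte at the lowest address.
So at ascending addresses the bytes are D8 FD 68 71.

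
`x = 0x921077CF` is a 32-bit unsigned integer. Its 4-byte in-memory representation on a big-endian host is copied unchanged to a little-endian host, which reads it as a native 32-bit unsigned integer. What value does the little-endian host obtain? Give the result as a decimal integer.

3480686738

Stored big-endian, the bytes at ascending addresses are 92 10 77 CF.
Read back as little-endian, the first byte is least significant, giving 0xCF771092.
0xCF771092 = 3480686738.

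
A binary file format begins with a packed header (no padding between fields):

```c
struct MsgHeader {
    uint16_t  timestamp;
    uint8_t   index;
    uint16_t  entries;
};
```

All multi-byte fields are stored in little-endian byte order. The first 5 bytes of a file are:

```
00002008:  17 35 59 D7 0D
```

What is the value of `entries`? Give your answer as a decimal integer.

`entries` follows `timestamp` (2 B), `index` (1 B), so it starts at offset 2 + 1 = 3 and occupies 2 bytes.
Bytes at offsets 3..4: D7 0D.
Little-endian stores the least-significant byte at the lowest address.
Reassemble most-significant byte first: 0D D7 → 0x0DD7.
0x0DD7 = 3543.

3543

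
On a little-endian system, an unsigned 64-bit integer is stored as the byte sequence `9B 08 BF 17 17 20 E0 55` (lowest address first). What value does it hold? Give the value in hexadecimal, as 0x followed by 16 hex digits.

0x55E0201717BF089B

In little-endian order the low byte comes first in memory.
Reassemble most-significant byte first: 55 E0 20 17 17 BF 08 9B → 0x55E0201717BF089B.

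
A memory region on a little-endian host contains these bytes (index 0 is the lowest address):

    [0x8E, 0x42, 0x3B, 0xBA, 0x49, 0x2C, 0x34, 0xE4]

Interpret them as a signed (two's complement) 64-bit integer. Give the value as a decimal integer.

Little-endian stores the least-significant byte at the lowest address.
Reassemble most-significant byte first: E4 34 2C 49 BA 3B 42 8E → 0xE4342C49BA3B428E.
Top bit is set, so as a signed 64-bit value this is 0xE4342C49BA3B428E − 2^64 = -2002927239104347506.

-2002927239104347506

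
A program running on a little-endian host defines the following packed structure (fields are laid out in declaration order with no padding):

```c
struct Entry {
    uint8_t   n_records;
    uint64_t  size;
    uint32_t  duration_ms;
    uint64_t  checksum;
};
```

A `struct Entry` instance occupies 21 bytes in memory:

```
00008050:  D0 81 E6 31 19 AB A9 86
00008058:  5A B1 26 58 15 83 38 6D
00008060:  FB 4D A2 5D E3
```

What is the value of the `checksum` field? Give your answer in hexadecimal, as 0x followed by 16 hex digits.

0xE35DA24DFB6D3883

`checksum` follows `n_records` (1 B), `size` (8 B), `duration_ms` (4 B), so it starts at offset 1 + 8 + 4 = 13 and occupies 8 bytes.
Bytes at offsets 13..20: 83 38 6D FB 4D A2 5D E3.
In little-endian order the low byte comes first in memory.
Reassemble most-significant byte first: E3 5D A2 4D FB 6D 38 83 → 0xE35DA24DFB6D3883.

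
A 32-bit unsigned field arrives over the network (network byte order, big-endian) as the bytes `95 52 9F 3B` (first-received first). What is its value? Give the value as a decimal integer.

In big-endian order the high byte comes first in memory.
The bytes are already most-significant first: 0x95529F3B.
0x95529F3B = 2505219899.

2505219899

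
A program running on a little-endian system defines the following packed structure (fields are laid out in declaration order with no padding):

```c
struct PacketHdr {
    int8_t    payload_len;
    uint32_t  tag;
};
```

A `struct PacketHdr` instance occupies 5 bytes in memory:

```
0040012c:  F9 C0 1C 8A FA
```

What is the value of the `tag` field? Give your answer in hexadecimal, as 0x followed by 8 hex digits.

0xFA8A1CC0

`tag` follows `payload_len` (1 byte), so it starts at byte offset 1 and occupies 4 bytes.
Bytes at offsets 1..4: C0 1C 8A FA.
Little-endian stores the least-significant byte at the lowest address.
Reassemble most-significant byte first: FA 8A 1C C0 → 0xFA8A1CC0.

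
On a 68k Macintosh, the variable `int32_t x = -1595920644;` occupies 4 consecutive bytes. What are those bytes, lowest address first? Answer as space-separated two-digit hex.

A0 E0 2E FC

Two's complement of -1595920644 in 32 bits: 1595920644 = 0x5F1FD104; invert → 0xA0E02EFB; add 1 → 0xA0E02EFC.
Split into bytes (most-significant first): A0 E0 2E FC.
Big-endian stores the most-significant byte at the lowest address.
So the memory order matches the most-significant-first order: A0 E0 2E FC.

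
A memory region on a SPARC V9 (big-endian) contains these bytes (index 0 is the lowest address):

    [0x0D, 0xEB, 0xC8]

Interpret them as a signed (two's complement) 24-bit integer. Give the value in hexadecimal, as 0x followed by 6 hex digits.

0x0DEBC8

Big-endian stores the most-significant byte at the lowest address.
The bytes are already most-significant first: 0x0DEBC8.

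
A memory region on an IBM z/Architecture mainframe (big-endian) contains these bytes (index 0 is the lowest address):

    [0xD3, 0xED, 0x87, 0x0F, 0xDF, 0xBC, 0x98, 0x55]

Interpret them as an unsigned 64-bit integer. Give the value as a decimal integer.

Big-endian: lowest address holds the most-significant byte.
The bytes are already most-significant first: 0xD3ED870FDFBC9855.
0xD3ED870FDFBC9855 = 15271010413731158101.

15271010413731158101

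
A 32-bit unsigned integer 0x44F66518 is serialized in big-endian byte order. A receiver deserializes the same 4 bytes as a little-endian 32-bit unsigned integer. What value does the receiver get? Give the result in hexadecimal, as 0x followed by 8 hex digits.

0x1865F644

Stored big-endian, the bytes at ascending addresses are 44 F6 65 18.
Read back as little-endian, the first byte is least significant, giving 0x1865F644.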